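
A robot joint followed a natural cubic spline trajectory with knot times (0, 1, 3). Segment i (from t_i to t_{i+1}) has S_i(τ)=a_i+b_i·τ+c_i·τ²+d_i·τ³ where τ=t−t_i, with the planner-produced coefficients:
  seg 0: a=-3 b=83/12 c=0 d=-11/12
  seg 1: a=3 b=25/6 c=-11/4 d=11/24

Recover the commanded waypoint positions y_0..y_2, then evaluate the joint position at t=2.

y_0=-3 y_1=3 y_2=4
S(2) = 39/8

y_0 = S_0(0) = a_0 = -3
y_1 = S_1(0) = a_1 = 3
y_2 = S_1(2) = 4
t_q=2 is in segment 1 (τ=1); S_1(τ)=39/8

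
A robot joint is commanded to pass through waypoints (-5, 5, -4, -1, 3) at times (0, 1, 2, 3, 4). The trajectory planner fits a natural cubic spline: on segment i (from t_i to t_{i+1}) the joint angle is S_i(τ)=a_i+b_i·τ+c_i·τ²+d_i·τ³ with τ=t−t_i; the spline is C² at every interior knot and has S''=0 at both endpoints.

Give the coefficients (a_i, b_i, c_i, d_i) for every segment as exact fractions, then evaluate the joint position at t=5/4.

  seg 0: a=-5 b=223/14 c=0 d=-83/14
  seg 1: a=5 b=-13/7 c=-249/14 d=149/14
  seg 2: a=-4 b=-11/2 c=99/7 d=-79/14
  seg 3: a=-1 b=41/7 c=-39/14 d=13/14
S(5/4) = 3217/896

Δ: Δ0=10, Δ1=-9, Δ2=3, Δ3=4
row 1: diag=4, rhs=-114; c'=1/4, d'=-57/2
row 2: denom=4−1·1/4=15/4; d'=(72−1·-57/2)/(15/4)=134/5
row 3: denom=4−1·4/15=56/15; d'=(6−1·134/5)/(56/15)=-39/7
back: M3=-39/7
back: M2=134/5−4/15·-39/7=198/7
back: M1=-57/2−1/4·198/7=-249/7
M: M0=0, M1=-249/7, M2=198/7, M3=-39/7, M4=0
seg 0: a=-5, c=M0/2=0, d=(M1−M0)/(6·1)=-83/14, b=Δ0−h0·(2M0+M1)/6=223/14
seg 1: a=5, c=M1/2=-249/14, d=(M2−M1)/(6·1)=149/14, b=Δ1−h1·(2M1+M2)/6=-13/7
seg 2: a=-4, c=M2/2=99/7, d=(M3−M2)/(6·1)=-79/14, b=Δ2−h2·(2M2+M3)/6=-11/2
seg 3: a=-1, c=M3/2=-39/14, d=(M4−M3)/(6·1)=13/14, b=Δ3−h3·(2M3+M4)/6=41/7
t_q=5/4 → seg 1, τ=1/4; S=5+-13/7·τ+-249/14·τ²+149/14·τ³=3217/896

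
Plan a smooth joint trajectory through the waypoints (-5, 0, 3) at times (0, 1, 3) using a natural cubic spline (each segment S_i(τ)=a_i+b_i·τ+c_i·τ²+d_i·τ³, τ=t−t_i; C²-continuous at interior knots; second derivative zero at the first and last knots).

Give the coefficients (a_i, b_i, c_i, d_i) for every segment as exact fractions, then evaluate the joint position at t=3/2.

Δ: Δ0=5, Δ1=3/2
row 1: diag=6, rhs=-21; c'=1/3, d'=-7/2
back: M1=-7/2
M: M0=0, M1=-7/2, M2=0
seg 0: a=-5, c=M0/2=0, d=(M1−M0)/(6·1)=-7/12, b=Δ0−h0·(2M0+M1)/6=67/12
seg 1: a=0, c=M1/2=-7/4, d=(M2−M1)/(6·2)=7/24, b=Δ1−h1·(2M1+M2)/6=23/6
t_q=3/2 → seg 1, τ=1/2; S=0+23/6·τ+-7/4·τ²+7/24·τ³=97/64

  seg 0: a=-5 b=67/12 c=0 d=-7/12
  seg 1: a=0 b=23/6 c=-7/4 d=7/24
S(3/2) = 97/64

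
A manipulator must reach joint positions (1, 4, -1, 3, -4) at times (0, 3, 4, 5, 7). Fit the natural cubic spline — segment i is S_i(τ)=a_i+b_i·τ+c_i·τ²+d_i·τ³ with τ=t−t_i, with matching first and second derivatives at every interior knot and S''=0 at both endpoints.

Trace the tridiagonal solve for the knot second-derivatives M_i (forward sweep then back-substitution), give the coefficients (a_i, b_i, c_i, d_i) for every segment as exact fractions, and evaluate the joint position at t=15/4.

  seg 0: a=1 b=1553/356 c=0 d=-133/356
  seg 1: a=4 b=-1019/178 c=-1197/356 d=1455/356
  seg 2: a=-1 b=-67/356 c=792/89 d=-1677/356
  seg 3: a=3 b=619/178 c=-1863/356 d=621/712
S(15/4) = -10495/22784

Δ: Δ0=1, Δ1=-5, Δ2=4, Δ3=-7/2
row 1: diag=8, rhs=-36; c'=1/8, d'=-9/2
row 2: denom=4−1·1/8=31/8; d'=(54−1·-9/2)/(31/8)=468/31
row 3: denom=6−1·8/31=178/31; d'=(-45−1·468/31)/(178/31)=-1863/178
back: M3=-1863/178
back: M2=468/31−8/31·-1863/178=1584/89
back: M1=-9/2−1/8·1584/89=-1197/178
M: M0=0, M1=-1197/178, M2=1584/89, M3=-1863/178, M4=0
seg 0: a=1, c=M0/2=0, d=(M1−M0)/(6·3)=-133/356, b=Δ0−h0·(2M0+M1)/6=1553/356
seg 1: a=4, c=M1/2=-1197/356, d=(M2−M1)/(6·1)=1455/356, b=Δ1−h1·(2M1+M2)/6=-1019/178
seg 2: a=-1, c=M2/2=792/89, d=(M3−M2)/(6·1)=-1677/356, b=Δ2−h2·(2M2+M3)/6=-67/356
seg 3: a=3, c=M3/2=-1863/356, d=(M4−M3)/(6·2)=621/712, b=Δ3−h3·(2M3+M4)/6=619/178
t_q=15/4 → seg 1, τ=3/4; S=4+-1019/178·τ+-1197/356·τ²+1455/356·τ³=-10495/22784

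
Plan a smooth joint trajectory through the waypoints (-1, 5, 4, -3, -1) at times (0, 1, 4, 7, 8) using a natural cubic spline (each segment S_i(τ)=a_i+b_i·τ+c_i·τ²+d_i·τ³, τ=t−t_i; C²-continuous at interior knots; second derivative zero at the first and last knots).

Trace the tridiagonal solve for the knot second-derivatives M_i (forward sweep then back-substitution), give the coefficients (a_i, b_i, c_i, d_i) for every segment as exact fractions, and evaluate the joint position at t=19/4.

  seg 0: a=-1 b=263/39 c=0 d=-29/39
  seg 1: a=5 b=176/39 c=-29/13 d=8/39
  seg 2: a=4 b=-10/3 c=-5/13 d=28/117
  seg 3: a=-3 b=32/39 c=23/13 d=-23/39
S(19/4) = 18/13

Δ: Δ0=6, Δ1=-1/3, Δ2=-7/3, Δ3=2
row 1: diag=8, rhs=-38; c'=3/8, d'=-19/4
row 2: denom=12−3·3/8=87/8; d'=(-12−3·-19/4)/(87/8)=6/29
row 3: denom=8−3·8/29=208/29; d'=(26−3·6/29)/(208/29)=46/13
back: M3=46/13
back: M2=6/29−8/29·46/13=-10/13
back: M1=-19/4−3/8·-10/13=-58/13
M: M0=0, M1=-58/13, M2=-10/13, M3=46/13, M4=0
seg 0: a=-1, c=M0/2=0, d=(M1−M0)/(6·1)=-29/39, b=Δ0−h0·(2M0+M1)/6=263/39
seg 1: a=5, c=M1/2=-29/13, d=(M2−M1)/(6·3)=8/39, b=Δ1−h1·(2M1+M2)/6=176/39
seg 2: a=4, c=M2/2=-5/13, d=(M3−M2)/(6·3)=28/117, b=Δ2−h2·(2M2+M3)/6=-10/3
seg 3: a=-3, c=M3/2=23/13, d=(M4−M3)/(6·1)=-23/39, b=Δ3−h3·(2M3+M4)/6=32/39
t_q=19/4 → seg 2, τ=3/4; S=4+-10/3·τ+-5/13·τ²+28/117·τ³=18/13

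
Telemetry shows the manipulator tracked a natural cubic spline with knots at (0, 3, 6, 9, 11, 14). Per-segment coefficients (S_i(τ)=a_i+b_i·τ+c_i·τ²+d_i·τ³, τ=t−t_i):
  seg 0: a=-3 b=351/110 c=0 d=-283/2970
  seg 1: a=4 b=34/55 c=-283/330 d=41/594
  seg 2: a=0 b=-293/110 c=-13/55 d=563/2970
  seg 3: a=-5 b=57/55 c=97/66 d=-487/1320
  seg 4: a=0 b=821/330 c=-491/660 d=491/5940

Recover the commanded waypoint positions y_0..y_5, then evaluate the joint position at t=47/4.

y_0=-3 y_1=4 y_2=0 y_3=-5 y_4=0 y_5=3
S(47/4) = 20871/14080

y_0 = S_0(0) = a_0 = -3
y_1 = S_1(0) = a_1 = 4
y_2 = S_2(0) = a_2 = 0
y_3 = S_3(0) = a_3 = -5
y_4 = S_4(0) = a_4 = 0
y_5 = S_4(3) = 3
t_q=47/4 is in segment 4 (τ=3/4); S_4(τ)=20871/14080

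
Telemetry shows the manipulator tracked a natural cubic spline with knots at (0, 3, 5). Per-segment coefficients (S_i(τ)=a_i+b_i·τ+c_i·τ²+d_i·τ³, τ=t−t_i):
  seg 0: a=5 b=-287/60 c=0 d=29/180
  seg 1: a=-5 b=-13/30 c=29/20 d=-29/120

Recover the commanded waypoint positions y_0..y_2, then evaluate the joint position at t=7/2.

y_0=5 y_1=-5 y_2=-2
S(7/2) = -1563/320

y_0 = S_0(0) = a_0 = 5
y_1 = S_1(0) = a_1 = -5
y_2 = S_1(2) = -2
t_q=7/2 is in segment 1 (τ=1/2); S_1(τ)=-1563/320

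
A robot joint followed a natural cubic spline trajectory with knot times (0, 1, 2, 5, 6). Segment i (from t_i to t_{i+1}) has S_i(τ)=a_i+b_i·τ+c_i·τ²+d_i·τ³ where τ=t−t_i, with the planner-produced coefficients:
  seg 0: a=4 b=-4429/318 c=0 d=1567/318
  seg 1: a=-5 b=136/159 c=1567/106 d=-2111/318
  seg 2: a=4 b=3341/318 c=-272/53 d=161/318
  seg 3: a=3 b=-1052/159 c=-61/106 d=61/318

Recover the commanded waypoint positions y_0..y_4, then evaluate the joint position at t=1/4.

y_0 = S_0(0) = a_0 = 4
y_1 = S_1(0) = a_1 = -5
y_2 = S_2(0) = a_2 = 4
y_3 = S_3(0) = a_3 = 3
y_4 = S_3(1) = -4
t_q=1/4 is in segment 0 (τ=1/4); S_0(τ)=4037/6784

y_0=4 y_1=-5 y_2=4 y_3=3 y_4=-4
S(1/4) = 4037/6784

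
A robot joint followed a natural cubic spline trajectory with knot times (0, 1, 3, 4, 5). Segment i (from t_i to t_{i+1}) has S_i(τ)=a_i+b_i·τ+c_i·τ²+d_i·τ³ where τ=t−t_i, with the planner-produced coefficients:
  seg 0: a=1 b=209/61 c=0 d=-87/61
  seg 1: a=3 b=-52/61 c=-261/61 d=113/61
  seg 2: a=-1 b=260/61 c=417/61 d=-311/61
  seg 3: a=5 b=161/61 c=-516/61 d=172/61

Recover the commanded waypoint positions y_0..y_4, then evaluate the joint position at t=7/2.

y_0=1 y_1=3 y_2=-1 y_3=5 y_4=2
S(7/2) = 1075/488

y_0 = S_0(0) = a_0 = 1
y_1 = S_1(0) = a_1 = 3
y_2 = S_2(0) = a_2 = -1
y_3 = S_3(0) = a_3 = 5
y_4 = S_3(1) = 2
t_q=7/2 is in segment 2 (τ=1/2); S_2(τ)=1075/488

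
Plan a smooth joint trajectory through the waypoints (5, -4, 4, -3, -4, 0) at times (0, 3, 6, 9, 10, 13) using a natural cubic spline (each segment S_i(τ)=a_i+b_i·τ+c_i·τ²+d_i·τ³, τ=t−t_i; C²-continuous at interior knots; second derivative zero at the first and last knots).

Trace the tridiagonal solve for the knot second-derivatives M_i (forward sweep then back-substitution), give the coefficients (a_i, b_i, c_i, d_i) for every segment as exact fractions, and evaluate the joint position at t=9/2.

Δ: Δ0=-3, Δ1=8/3, Δ2=-7/3, Δ3=-1, Δ4=4/3
row 1: diag=12, rhs=34; c'=1/4, d'=17/6
row 2: denom=12−3·1/4=45/4; d'=(-30−3·17/6)/(45/4)=-154/45
row 3: denom=8−3·4/15=36/5; d'=(8−3·-154/45)/(36/5)=137/54
row 4: denom=8−1·5/36=283/36; d'=(14−1·137/54)/(283/36)=1238/849
back: M4=1238/849
back: M3=137/54−5/36·1238/849=1982/849
back: M2=-154/45−4/15·1982/849=-3434/849
back: M1=17/6−1/4·-3434/849=1088/283
M: M0=0, M1=1088/283, M2=-3434/849, M3=1982/849, M4=1238/849, M5=0
seg 0: a=5, c=M0/2=0, d=(M1−M0)/(6·3)=544/2547, b=Δ0−h0·(2M0+M1)/6=-1393/283
seg 1: a=-4, c=M1/2=544/283, d=(M2−M1)/(6·3)=-3349/7641, b=Δ1−h1·(2M1+M2)/6=239/283
seg 2: a=4, c=M2/2=-1717/849, d=(M3−M2)/(6·3)=2708/7641, b=Δ2−h2·(2M2+M3)/6=154/283
seg 3: a=-3, c=M3/2=991/849, d=(M4−M3)/(6·1)=-124/849, b=Δ3−h3·(2M3+M4)/6=-572/283
seg 4: a=-4, c=M4/2=619/849, d=(M5−M4)/(6·3)=-619/7641, b=Δ4−h4·(2M4+M5)/6=-106/849
t_q=9/2 → seg 1, τ=3/2; S=-4+239/283·τ+544/283·τ²+-3349/7641·τ³=255/2264

  seg 0: a=5 b=-1393/283 c=0 d=544/2547
  seg 1: a=-4 b=239/283 c=544/283 d=-3349/7641
  seg 2: a=4 b=154/283 c=-1717/849 d=2708/7641
  seg 3: a=-3 b=-572/283 c=991/849 d=-124/849
  seg 4: a=-4 b=-106/849 c=619/849 d=-619/7641
S(9/2) = 255/2264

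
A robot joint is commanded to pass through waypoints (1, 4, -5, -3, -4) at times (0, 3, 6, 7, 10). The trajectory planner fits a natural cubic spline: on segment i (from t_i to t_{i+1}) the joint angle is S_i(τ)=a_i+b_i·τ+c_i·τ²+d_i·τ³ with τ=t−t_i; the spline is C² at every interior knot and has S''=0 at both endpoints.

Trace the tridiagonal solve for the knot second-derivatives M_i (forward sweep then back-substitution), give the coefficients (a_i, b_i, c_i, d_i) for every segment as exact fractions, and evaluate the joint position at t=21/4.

Δ: Δ0=1, Δ1=-3, Δ2=2, Δ3=-1/3
row 1: diag=12, rhs=-24; c'=1/4, d'=-2
row 2: denom=8−3·1/4=29/4; d'=(30−3·-2)/(29/4)=144/29
row 3: denom=8−1·4/29=228/29; d'=(-14−1·144/29)/(228/29)=-275/114
back: M3=-275/114
back: M2=144/29−4/29·-275/114=302/57
back: M1=-2−1/4·302/57=-379/114
M: M0=0, M1=-379/114, M2=302/57, M3=-275/114, M4=0
seg 0: a=1, c=M0/2=0, d=(M1−M0)/(6·3)=-379/2052, b=Δ0−h0·(2M0+M1)/6=607/228
seg 1: a=4, c=M1/2=-379/228, d=(M2−M1)/(6·3)=983/2052, b=Δ1−h1·(2M1+M2)/6=-265/114
seg 2: a=-5, c=M2/2=151/57, d=(M3−M2)/(6·1)=-293/228, b=Δ2−h2·(2M2+M3)/6=145/228
seg 3: a=-3, c=M3/2=-275/228, d=(M4−M3)/(6·3)=275/2052, b=Δ3−h3·(2M3+M4)/6=79/38
t_q=21/4 → seg 1, τ=9/4; S=4+-265/114·τ+-379/228·τ²+983/2052·τ³=-20375/4864

  seg 0: a=1 b=607/228 c=0 d=-379/2052
  seg 1: a=4 b=-265/114 c=-379/228 d=983/2052
  seg 2: a=-5 b=145/228 c=151/57 d=-293/228
  seg 3: a=-3 b=79/38 c=-275/228 d=275/2052
S(21/4) = -20375/4864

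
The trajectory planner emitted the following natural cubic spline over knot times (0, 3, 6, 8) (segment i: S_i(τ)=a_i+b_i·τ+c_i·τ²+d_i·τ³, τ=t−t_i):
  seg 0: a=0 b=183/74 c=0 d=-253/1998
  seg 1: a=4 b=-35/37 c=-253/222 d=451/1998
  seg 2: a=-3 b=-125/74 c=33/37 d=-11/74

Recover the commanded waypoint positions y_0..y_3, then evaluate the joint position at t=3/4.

y_0 = S_0(0) = a_0 = 0
y_1 = S_1(0) = a_1 = 4
y_2 = S_2(0) = a_2 = -3
y_3 = S_2(2) = -4
t_q=3/4 is in segment 0 (τ=3/4); S_0(τ)=8531/4736

y_0=0 y_1=4 y_2=-3 y_3=-4
S(3/4) = 8531/4736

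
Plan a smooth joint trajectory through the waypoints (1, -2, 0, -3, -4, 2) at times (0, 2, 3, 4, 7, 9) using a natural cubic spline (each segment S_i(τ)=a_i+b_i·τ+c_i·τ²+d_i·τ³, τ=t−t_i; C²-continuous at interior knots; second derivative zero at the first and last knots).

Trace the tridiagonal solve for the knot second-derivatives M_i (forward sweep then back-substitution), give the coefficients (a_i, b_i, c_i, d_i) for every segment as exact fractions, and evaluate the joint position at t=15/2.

Δ: Δ0=-3/2, Δ1=2, Δ2=-3, Δ3=-1/3, Δ4=3
row 1: diag=6, rhs=21; c'=1/6, d'=7/2
row 2: denom=4−1·1/6=23/6; d'=(-30−1·7/2)/(23/6)=-201/23
row 3: denom=8−1·6/23=178/23; d'=(16−1·-201/23)/(178/23)=569/178
row 4: denom=10−3·69/178=1573/178; d'=(20−3·569/178)/(1573/178)=1853/1573
back: M4=1853/1573
back: M3=569/178−69/178·1853/1573=4310/1573
back: M2=-201/23−6/23·4310/1573=-14871/1573
back: M1=7/2−1/6·-14871/1573=7984/1573
M: M0=0, M1=7984/1573, M2=-14871/1573, M3=4310/1573, M4=1853/1573, M5=0
seg 0: a=1, c=M0/2=0, d=(M1−M0)/(6·2)=1996/4719, b=Δ0−h0·(2M0+M1)/6=-30125/9438
seg 1: a=-2, c=M1/2=3992/1573, d=(M2−M1)/(6·1)=-22855/9438, b=Δ1−h1·(2M1+M2)/6=17779/9438
seg 2: a=0, c=M2/2=-14871/3146, d=(M3−M2)/(6·1)=19181/9438, b=Δ2−h2·(2M2+M3)/6=-131/429
seg 3: a=-3, c=M3/2=2155/1573, d=(M4−M3)/(6·3)=-21/242, b=Δ3−h3·(2M3+M4)/6=-34565/9438
seg 4: a=-4, c=M4/2=1853/3146, d=(M5−M4)/(6·2)=-1853/18876, b=Δ4−h4·(2M4+M5)/6=10451/4719
t_q=15/2 → seg 4, τ=1/2; S=-4+10451/4719·τ+1853/3146·τ²+-1853/18876·τ³=-138811/50336

  seg 0: a=1 b=-30125/9438 c=0 d=1996/4719
  seg 1: a=-2 b=17779/9438 c=3992/1573 d=-22855/9438
  seg 2: a=0 b=-131/429 c=-14871/3146 d=19181/9438
  seg 3: a=-3 b=-34565/9438 c=2155/1573 d=-21/242
  seg 4: a=-4 b=10451/4719 c=1853/3146 d=-1853/18876
S(15/2) = -138811/50336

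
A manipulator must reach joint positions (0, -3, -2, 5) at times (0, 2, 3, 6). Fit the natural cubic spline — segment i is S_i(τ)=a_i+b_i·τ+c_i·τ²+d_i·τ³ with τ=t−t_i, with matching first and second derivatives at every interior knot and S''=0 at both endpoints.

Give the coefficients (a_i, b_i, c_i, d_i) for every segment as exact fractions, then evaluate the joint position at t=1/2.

  seg 0: a=0 b=-647/282 c=0 d=28/141
  seg 1: a=-3 b=25/282 c=56/47 d=-79/282
  seg 2: a=-2 b=230/141 c=33/94 d=-11/282
S(1/2) = -211/188

Δ: Δ0=-3/2, Δ1=1, Δ2=7/3
row 1: diag=6, rhs=15; c'=1/6, d'=5/2
row 2: denom=8−1·1/6=47/6; d'=(8−1·5/2)/(47/6)=33/47
back: M2=33/47
back: M1=5/2−1/6·33/47=112/47
M: M0=0, M1=112/47, M2=33/47, M3=0
seg 0: a=0, c=M0/2=0, d=(M1−M0)/(6·2)=28/141, b=Δ0−h0·(2M0+M1)/6=-647/282
seg 1: a=-3, c=M1/2=56/47, d=(M2−M1)/(6·1)=-79/282, b=Δ1−h1·(2M1+M2)/6=25/282
seg 2: a=-2, c=M2/2=33/94, d=(M3−M2)/(6·3)=-11/282, b=Δ2−h2·(2M2+M3)/6=230/141
t_q=1/2 → seg 0, τ=1/2; S=0+-647/282·τ+0·τ²+28/141·τ³=-211/188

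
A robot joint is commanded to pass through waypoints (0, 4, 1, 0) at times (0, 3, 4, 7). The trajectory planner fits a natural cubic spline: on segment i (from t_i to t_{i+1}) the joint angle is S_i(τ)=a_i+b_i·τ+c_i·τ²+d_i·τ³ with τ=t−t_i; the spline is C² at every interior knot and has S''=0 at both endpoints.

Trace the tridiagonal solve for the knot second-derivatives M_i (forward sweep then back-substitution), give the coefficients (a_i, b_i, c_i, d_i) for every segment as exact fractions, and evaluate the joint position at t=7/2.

Δ: Δ0=4/3, Δ1=-3, Δ2=-1/3
row 1: diag=8, rhs=-26; c'=1/8, d'=-13/4
row 2: denom=8−1·1/8=63/8; d'=(16−1·-13/4)/(63/8)=22/9
back: M2=22/9
back: M1=-13/4−1/8·22/9=-32/9
M: M0=0, M1=-32/9, M2=22/9, M3=0
seg 0: a=0, c=M0/2=0, d=(M1−M0)/(6·3)=-16/81, b=Δ0−h0·(2M0+M1)/6=28/9
seg 1: a=4, c=M1/2=-16/9, d=(M2−M1)/(6·1)=1, b=Δ1−h1·(2M1+M2)/6=-20/9
seg 2: a=1, c=M2/2=11/9, d=(M3−M2)/(6·3)=-11/81, b=Δ2−h2·(2M2+M3)/6=-25/9
t_q=7/2 → seg 1, τ=1/2; S=4+-20/9·τ+-16/9·τ²+1·τ³=185/72

  seg 0: a=0 b=28/9 c=0 d=-16/81
  seg 1: a=4 b=-20/9 c=-16/9 d=1
  seg 2: a=1 b=-25/9 c=11/9 d=-11/81
S(7/2) = 185/72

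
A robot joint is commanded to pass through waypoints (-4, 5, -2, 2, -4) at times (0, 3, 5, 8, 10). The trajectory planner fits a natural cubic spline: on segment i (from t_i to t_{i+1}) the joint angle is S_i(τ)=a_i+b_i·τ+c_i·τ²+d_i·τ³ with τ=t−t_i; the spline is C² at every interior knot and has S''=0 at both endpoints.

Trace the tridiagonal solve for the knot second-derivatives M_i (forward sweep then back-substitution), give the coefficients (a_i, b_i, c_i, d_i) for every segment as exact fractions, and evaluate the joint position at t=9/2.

  seg 0: a=-4 b=1901/348 c=0 d=-857/3132
  seg 1: a=5 b=-335/174 c=-857/348 d=583/696
  seg 2: a=-2 b=-50/29 c=223/87 d=-403/783
  seg 3: a=2 b=-7/29 c=-60/29 d=10/29
S(9/2) = -1117/1856

Δ: Δ0=3, Δ1=-7/2, Δ2=4/3, Δ3=-3
row 1: diag=10, rhs=-39; c'=1/5, d'=-39/10
row 2: denom=10−2·1/5=48/5; d'=(29−2·-39/10)/(48/5)=23/6
row 3: denom=10−3·5/16=145/16; d'=(-26−3·23/6)/(145/16)=-120/29
back: M3=-120/29
back: M2=23/6−5/16·-120/29=446/87
back: M1=-39/10−1/5·446/87=-857/174
M: M0=0, M1=-857/174, M2=446/87, M3=-120/29, M4=0
seg 0: a=-4, c=M0/2=0, d=(M1−M0)/(6·3)=-857/3132, b=Δ0−h0·(2M0+M1)/6=1901/348
seg 1: a=5, c=M1/2=-857/348, d=(M2−M1)/(6·2)=583/696, b=Δ1−h1·(2M1+M2)/6=-335/174
seg 2: a=-2, c=M2/2=223/87, d=(M3−M2)/(6·3)=-403/783, b=Δ2−h2·(2M2+M3)/6=-50/29
seg 3: a=2, c=M3/2=-60/29, d=(M4−M3)/(6·2)=10/29, b=Δ3−h3·(2M3+M4)/6=-7/29
t_q=9/2 → seg 1, τ=3/2; S=5+-335/174·τ+-857/348·τ²+583/696·τ³=-1117/1856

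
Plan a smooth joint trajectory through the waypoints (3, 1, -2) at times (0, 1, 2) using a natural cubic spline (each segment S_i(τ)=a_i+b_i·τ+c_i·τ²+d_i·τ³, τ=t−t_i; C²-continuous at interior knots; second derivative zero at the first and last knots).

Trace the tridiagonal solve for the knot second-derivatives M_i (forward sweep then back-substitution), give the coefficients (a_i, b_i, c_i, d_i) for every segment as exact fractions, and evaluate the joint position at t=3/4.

  seg 0: a=3 b=-7/4 c=0 d=-1/4
  seg 1: a=1 b=-5/2 c=-3/4 d=1/4
S(3/4) = 405/256

Δ: Δ0=-2, Δ1=-3
row 1: diag=4, rhs=-6; c'=1/4, d'=-3/2
back: M1=-3/2
M: M0=0, M1=-3/2, M2=0
seg 0: a=3, c=M0/2=0, d=(M1−M0)/(6·1)=-1/4, b=Δ0−h0·(2M0+M1)/6=-7/4
seg 1: a=1, c=M1/2=-3/4, d=(M2−M1)/(6·1)=1/4, b=Δ1−h1·(2M1+M2)/6=-5/2
t_q=3/4 → seg 0, τ=3/4; S=3+-7/4·τ+0·τ²+-1/4·τ³=405/256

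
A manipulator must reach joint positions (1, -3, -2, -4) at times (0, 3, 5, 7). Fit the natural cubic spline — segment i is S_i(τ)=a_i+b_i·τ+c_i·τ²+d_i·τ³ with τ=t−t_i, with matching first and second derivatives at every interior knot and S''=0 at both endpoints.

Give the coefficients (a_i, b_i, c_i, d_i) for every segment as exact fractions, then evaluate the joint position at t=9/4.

  seg 0: a=1 b=-463/228 c=0 d=53/684
  seg 1: a=-3 b=7/114 c=53/76 d=-109/456
  seg 2: a=-2 b=-1/57 c=-14/19 d=7/57
S(9/4) = -13067/4864

Δ: Δ0=-4/3, Δ1=1/2, Δ2=-1
row 1: diag=10, rhs=11; c'=1/5, d'=11/10
row 2: denom=8−2·1/5=38/5; d'=(-9−2·11/10)/(38/5)=-28/19
back: M2=-28/19
back: M1=11/10−1/5·-28/19=53/38
M: M0=0, M1=53/38, M2=-28/19, M3=0
seg 0: a=1, c=M0/2=0, d=(M1−M0)/(6·3)=53/684, b=Δ0−h0·(2M0+M1)/6=-463/228
seg 1: a=-3, c=M1/2=53/76, d=(M2−M1)/(6·2)=-109/456, b=Δ1−h1·(2M1+M2)/6=7/114
seg 2: a=-2, c=M2/2=-14/19, d=(M3−M2)/(6·2)=7/57, b=Δ2−h2·(2M2+M3)/6=-1/57
t_q=9/4 → seg 0, τ=9/4; S=1+-463/228·τ+0·τ²+53/684·τ³=-13067/4864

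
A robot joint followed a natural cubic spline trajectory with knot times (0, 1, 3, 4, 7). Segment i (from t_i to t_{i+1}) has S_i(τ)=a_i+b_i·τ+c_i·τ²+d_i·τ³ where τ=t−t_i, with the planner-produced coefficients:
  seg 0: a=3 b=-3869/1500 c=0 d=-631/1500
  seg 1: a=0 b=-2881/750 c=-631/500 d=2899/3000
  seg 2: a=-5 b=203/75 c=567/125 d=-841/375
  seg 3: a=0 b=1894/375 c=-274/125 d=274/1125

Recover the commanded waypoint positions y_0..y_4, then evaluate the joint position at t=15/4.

y_0=3 y_1=0 y_2=-5 y_3=0 y_4=2
S(15/4) = -10917/8000

y_0 = S_0(0) = a_0 = 3
y_1 = S_1(0) = a_1 = 0
y_2 = S_2(0) = a_2 = -5
y_3 = S_3(0) = a_3 = 0
y_4 = S_3(3) = 2
t_q=15/4 is in segment 2 (τ=3/4); S_2(τ)=-10917/8000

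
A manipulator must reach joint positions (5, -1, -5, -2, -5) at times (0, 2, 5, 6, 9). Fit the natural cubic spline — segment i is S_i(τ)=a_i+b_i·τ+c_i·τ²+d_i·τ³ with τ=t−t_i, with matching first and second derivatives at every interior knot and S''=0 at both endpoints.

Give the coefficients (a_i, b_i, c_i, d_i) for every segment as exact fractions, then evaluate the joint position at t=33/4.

  seg 0: a=5 b=-826/279 c=0 d=-11/1116
  seg 1: a=-1 b=-859/279 c=-11/186 d=1073/5022
  seg 2: a=-5 b=1303/558 c=520/279 d=-223/186
  seg 3: a=-2 b=688/279 c=-967/558 d=967/5022
S(33/4) = -12029/3968

Δ: Δ0=-3, Δ1=-4/3, Δ2=3, Δ3=-1
row 1: diag=10, rhs=10; c'=3/10, d'=1
row 2: denom=8−3·3/10=71/10; d'=(26−3·1)/(71/10)=230/71
row 3: denom=8−1·10/71=558/71; d'=(-24−1·230/71)/(558/71)=-967/279
back: M3=-967/279
back: M2=230/71−10/71·-967/279=1040/279
back: M1=1−3/10·1040/279=-11/93
M: M0=0, M1=-11/93, M2=1040/279, M3=-967/279, M4=0
seg 0: a=5, c=M0/2=0, d=(M1−M0)/(6·2)=-11/1116, b=Δ0−h0·(2M0+M1)/6=-826/279
seg 1: a=-1, c=M1/2=-11/186, d=(M2−M1)/(6·3)=1073/5022, b=Δ1−h1·(2M1+M2)/6=-859/279
seg 2: a=-5, c=M2/2=520/279, d=(M3−M2)/(6·1)=-223/186, b=Δ2−h2·(2M2+M3)/6=1303/558
seg 3: a=-2, c=M3/2=-967/558, d=(M4−M3)/(6·3)=967/5022, b=Δ3−h3·(2M3+M4)/6=688/279
t_q=33/4 → seg 3, τ=9/4; S=-2+688/279·τ+-967/558·τ²+967/5022·τ³=-12029/3968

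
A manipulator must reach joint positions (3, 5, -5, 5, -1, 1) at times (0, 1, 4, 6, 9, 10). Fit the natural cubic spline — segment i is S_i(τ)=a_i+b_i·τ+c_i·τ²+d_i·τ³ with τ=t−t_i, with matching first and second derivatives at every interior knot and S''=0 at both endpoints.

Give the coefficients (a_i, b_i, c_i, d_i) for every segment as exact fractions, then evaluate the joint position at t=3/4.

  seg 0: a=3 b=5123/1595 c=0 d=-1933/1595
  seg 1: a=5 b=-676/1595 c=-5799/1595 d=3479/3915
  seg 2: a=-5 b=2799/1595 c=20872/4785 d=-226/165
  seg 3: a=5 b=13237/4785 c=-18452/4785 d=2959/3915
  seg 4: a=-1 b=172/4785 c=4699/1595 d=-4699/4785
S(3/4) = 499953/102080

Δ: Δ0=2, Δ1=-10/3, Δ2=5, Δ3=-2, Δ4=2
row 1: diag=8, rhs=-32; c'=3/8, d'=-4
row 2: denom=10−3·3/8=71/8; d'=(50−3·-4)/(71/8)=496/71
row 3: denom=10−2·16/71=678/71; d'=(-42−2·496/71)/(678/71)=-1987/339
row 4: denom=8−3·71/226=1595/226; d'=(24−3·-1987/339)/(1595/226)=9398/1595
back: M4=9398/1595
back: M3=-1987/339−71/226·9398/1595=-36904/4785
back: M2=496/71−16/71·-36904/4785=41744/4785
back: M1=-4−3/8·41744/4785=-11598/1595
M: M0=0, M1=-11598/1595, M2=41744/4785, M3=-36904/4785, M4=9398/1595, M5=0
seg 0: a=3, c=M0/2=0, d=(M1−M0)/(6·1)=-1933/1595, b=Δ0−h0·(2M0+M1)/6=5123/1595
seg 1: a=5, c=M1/2=-5799/1595, d=(M2−M1)/(6·3)=3479/3915, b=Δ1−h1·(2M1+M2)/6=-676/1595
seg 2: a=-5, c=M2/2=20872/4785, d=(M3−M2)/(6·2)=-226/165, b=Δ2−h2·(2M2+M3)/6=2799/1595
seg 3: a=5, c=M3/2=-18452/4785, d=(M4−M3)/(6·3)=2959/3915, b=Δ3−h3·(2M3+M4)/6=13237/4785
seg 4: a=-1, c=M4/2=4699/1595, d=(M5−M4)/(6·1)=-4699/4785, b=Δ4−h4·(2M4+M5)/6=172/4785
t_q=3/4 → seg 0, τ=3/4; S=3+5123/1595·τ+0·τ²+-1933/1595·τ³=499953/102080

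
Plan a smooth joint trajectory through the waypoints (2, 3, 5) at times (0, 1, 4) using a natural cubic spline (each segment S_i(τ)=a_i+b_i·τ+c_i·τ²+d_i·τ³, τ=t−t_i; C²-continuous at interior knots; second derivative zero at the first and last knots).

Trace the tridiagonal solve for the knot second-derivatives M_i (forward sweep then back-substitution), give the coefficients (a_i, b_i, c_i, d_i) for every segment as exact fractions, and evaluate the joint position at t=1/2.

  seg 0: a=2 b=25/24 c=0 d=-1/24
  seg 1: a=3 b=11/12 c=-1/8 d=1/72
S(1/2) = 161/64

Δ: Δ0=1, Δ1=2/3
row 1: diag=8, rhs=-2; c'=3/8, d'=-1/4
back: M1=-1/4
M: M0=0, M1=-1/4, M2=0
seg 0: a=2, c=M0/2=0, d=(M1−M0)/(6·1)=-1/24, b=Δ0−h0·(2M0+M1)/6=25/24
seg 1: a=3, c=M1/2=-1/8, d=(M2−M1)/(6·3)=1/72, b=Δ1−h1·(2M1+M2)/6=11/12
t_q=1/2 → seg 0, τ=1/2; S=2+25/24·τ+0·τ²+-1/24·τ³=161/64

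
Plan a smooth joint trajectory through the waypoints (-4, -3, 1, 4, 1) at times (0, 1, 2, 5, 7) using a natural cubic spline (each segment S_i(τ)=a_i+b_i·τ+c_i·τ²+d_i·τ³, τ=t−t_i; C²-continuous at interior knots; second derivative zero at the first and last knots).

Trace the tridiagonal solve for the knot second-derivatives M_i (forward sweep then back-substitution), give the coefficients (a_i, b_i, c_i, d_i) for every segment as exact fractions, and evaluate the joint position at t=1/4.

Δ: Δ0=1, Δ1=4, Δ2=1, Δ3=-3/2
row 1: diag=4, rhs=18; c'=1/4, d'=9/2
row 2: denom=8−1·1/4=31/4; d'=(-18−1·9/2)/(31/4)=-90/31
row 3: denom=10−3·12/31=274/31; d'=(-15−3·-90/31)/(274/31)=-195/274
back: M3=-195/274
back: M2=-90/31−12/31·-195/274=-360/137
back: M1=9/2−1/4·-360/137=1413/274
M: M0=0, M1=1413/274, M2=-360/137, M3=-195/274, M4=0
seg 0: a=-4, c=M0/2=0, d=(M1−M0)/(6·1)=471/548, b=Δ0−h0·(2M0+M1)/6=77/548
seg 1: a=-3, c=M1/2=1413/548, d=(M2−M1)/(6·1)=-711/548, b=Δ1−h1·(2M1+M2)/6=745/274
seg 2: a=1, c=M2/2=-180/137, d=(M3−M2)/(6·3)=175/1644, b=Δ2−h2·(2M2+M3)/6=2183/548
seg 3: a=4, c=M3/2=-195/548, d=(M4−M3)/(6·2)=65/1096, b=Δ3−h3·(2M3+M4)/6=-281/274
t_q=1/4 → seg 0, τ=1/4; S=-4+77/548·τ+0·τ²+471/548·τ³=-138585/35072

  seg 0: a=-4 b=77/548 c=0 d=471/548
  seg 1: a=-3 b=745/274 c=1413/548 d=-711/548
  seg 2: a=1 b=2183/548 c=-180/137 d=175/1644
  seg 3: a=4 b=-281/274 c=-195/548 d=65/1096
S(1/4) = -138585/35072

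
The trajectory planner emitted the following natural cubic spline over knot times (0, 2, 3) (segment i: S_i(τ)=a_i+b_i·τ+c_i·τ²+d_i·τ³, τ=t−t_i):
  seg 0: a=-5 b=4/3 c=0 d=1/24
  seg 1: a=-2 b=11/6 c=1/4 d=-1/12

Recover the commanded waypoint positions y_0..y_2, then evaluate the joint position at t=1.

y_0 = S_0(0) = a_0 = -5
y_1 = S_1(0) = a_1 = -2
y_2 = S_1(1) = 0
t_q=1 is in segment 0 (τ=1); S_0(τ)=-29/8

y_0=-5 y_1=-2 y_2=0
S(1) = -29/8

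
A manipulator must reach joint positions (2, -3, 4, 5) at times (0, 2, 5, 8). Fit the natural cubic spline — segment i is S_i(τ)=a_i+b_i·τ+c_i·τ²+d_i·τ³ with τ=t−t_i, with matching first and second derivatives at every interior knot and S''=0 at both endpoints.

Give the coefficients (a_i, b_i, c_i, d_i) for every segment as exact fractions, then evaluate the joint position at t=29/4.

  seg 0: a=2 b=-811/222 c=0 d=32/111
  seg 1: a=-3 b=-43/222 c=64/37 d=-197/666
  seg 2: a=4 b=244/111 c=-69/74 d=23/222
S(29/4) = 25601/4736

Δ: Δ0=-5/2, Δ1=7/3, Δ2=1/3
row 1: diag=10, rhs=29; c'=3/10, d'=29/10
row 2: denom=12−3·3/10=111/10; d'=(-12−3·29/10)/(111/10)=-69/37
back: M2=-69/37
back: M1=29/10−3/10·-69/37=128/37
M: M0=0, M1=128/37, M2=-69/37, M3=0
seg 0: a=2, c=M0/2=0, d=(M1−M0)/(6·2)=32/111, b=Δ0−h0·(2M0+M1)/6=-811/222
seg 1: a=-3, c=M1/2=64/37, d=(M2−M1)/(6·3)=-197/666, b=Δ1−h1·(2M1+M2)/6=-43/222
seg 2: a=4, c=M2/2=-69/74, d=(M3−M2)/(6·3)=23/222, b=Δ2−h2·(2M2+M3)/6=244/111
t_q=29/4 → seg 2, τ=9/4; S=4+244/111·τ+-69/74·τ²+23/222·τ³=25601/4736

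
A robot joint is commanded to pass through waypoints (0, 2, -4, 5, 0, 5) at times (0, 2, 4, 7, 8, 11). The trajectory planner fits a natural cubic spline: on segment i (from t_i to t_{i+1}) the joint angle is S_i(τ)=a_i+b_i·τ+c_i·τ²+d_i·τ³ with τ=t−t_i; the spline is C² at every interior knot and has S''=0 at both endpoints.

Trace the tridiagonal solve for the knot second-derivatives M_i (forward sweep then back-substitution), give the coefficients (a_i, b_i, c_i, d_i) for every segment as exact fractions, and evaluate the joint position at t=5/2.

Δ: Δ0=1, Δ1=-3, Δ2=3, Δ3=-5, Δ4=5/3
row 1: diag=8, rhs=-24; c'=1/4, d'=-3
row 2: denom=10−2·1/4=19/2; d'=(36−2·-3)/(19/2)=84/19
row 3: denom=8−3·6/19=134/19; d'=(-48−3·84/19)/(134/19)=-582/67
row 4: denom=8−1·19/134=1053/134; d'=(40−1·-582/67)/(1053/134)=6524/1053
back: M4=6524/1053
back: M3=-582/67−19/134·6524/1053=-10072/1053
back: M2=84/19−6/19·-10072/1053=2612/351
back: M1=-3−1/4·2612/351=-1706/351
M: M0=0, M1=-1706/351, M2=2612/351, M3=-10072/1053, M4=6524/1053, M5=0
seg 0: a=0, c=M0/2=0, d=(M1−M0)/(6·2)=-853/2106, b=Δ0−h0·(2M0+M1)/6=2759/1053
seg 1: a=2, c=M1/2=-853/351, d=(M2−M1)/(6·2)=2159/2106, b=Δ1−h1·(2M1+M2)/6=-2359/1053
seg 2: a=-4, c=M2/2=1306/351, d=(M3−M2)/(6·3)=-8954/9477, b=Δ2−h2·(2M2+M3)/6=359/1053
seg 3: a=5, c=M3/2=-5036/1053, d=(M4−M3)/(6·1)=922/351, b=Δ3−h3·(2M3+M4)/6=-2995/1053
seg 4: a=0, c=M4/2=3262/1053, d=(M5−M4)/(6·3)=-3262/9477, b=Δ4−h4·(2M4+M5)/6=-4769/1053
t_q=5/2 → seg 1, τ=1/2; S=2+-2359/1053·τ+-853/351·τ²+2159/2106·τ³=173/432

  seg 0: a=0 b=2759/1053 c=0 d=-853/2106
  seg 1: a=2 b=-2359/1053 c=-853/351 d=2159/2106
  seg 2: a=-4 b=359/1053 c=1306/351 d=-8954/9477
  seg 3: a=5 b=-2995/1053 c=-5036/1053 d=922/351
  seg 4: a=0 b=-4769/1053 c=3262/1053 d=-3262/9477
S(5/2) = 173/432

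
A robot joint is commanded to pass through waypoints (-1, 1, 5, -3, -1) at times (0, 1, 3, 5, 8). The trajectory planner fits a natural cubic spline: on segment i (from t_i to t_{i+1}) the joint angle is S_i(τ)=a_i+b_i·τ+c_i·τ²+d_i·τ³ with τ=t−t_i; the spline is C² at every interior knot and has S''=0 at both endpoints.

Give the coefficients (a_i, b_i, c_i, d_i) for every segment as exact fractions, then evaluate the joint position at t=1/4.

  seg 0: a=-1 b=5/3 c=0 d=1/3
  seg 1: a=1 b=8/3 c=1 d=-2/3
  seg 2: a=5 b=-4/3 c=-3 d=5/6
  seg 3: a=-3 b=-10/3 c=2 d=-2/9
S(1/4) = -37/64

Δ: Δ0=2, Δ1=2, Δ2=-4, Δ3=2/3
row 1: diag=6, rhs=0; c'=1/3, d'=0
row 2: denom=8−2·1/3=22/3; d'=(-36−2·0)/(22/3)=-54/11
row 3: denom=10−2·3/11=104/11; d'=(28−2·-54/11)/(104/11)=4
back: M3=4
back: M2=-54/11−3/11·4=-6
back: M1=0−1/3·-6=2
M: M0=0, M1=2, M2=-6, M3=4, M4=0
seg 0: a=-1, c=M0/2=0, d=(M1−M0)/(6·1)=1/3, b=Δ0−h0·(2M0+M1)/6=5/3
seg 1: a=1, c=M1/2=1, d=(M2−M1)/(6·2)=-2/3, b=Δ1−h1·(2M1+M2)/6=8/3
seg 2: a=5, c=M2/2=-3, d=(M3−M2)/(6·2)=5/6, b=Δ2−h2·(2M2+M3)/6=-4/3
seg 3: a=-3, c=M3/2=2, d=(M4−M3)/(6·3)=-2/9, b=Δ3−h3·(2M3+M4)/6=-10/3
t_q=1/4 → seg 0, τ=1/4; S=-1+5/3·τ+0·τ²+1/3·τ³=-37/64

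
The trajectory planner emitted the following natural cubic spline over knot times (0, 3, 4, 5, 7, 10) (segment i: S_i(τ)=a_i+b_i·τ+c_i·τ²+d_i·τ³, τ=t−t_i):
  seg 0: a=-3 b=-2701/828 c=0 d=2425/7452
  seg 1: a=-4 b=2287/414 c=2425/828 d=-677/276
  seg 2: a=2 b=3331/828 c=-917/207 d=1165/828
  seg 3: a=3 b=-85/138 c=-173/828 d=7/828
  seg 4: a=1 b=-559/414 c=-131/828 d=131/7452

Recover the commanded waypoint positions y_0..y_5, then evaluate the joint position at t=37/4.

y_0 = S_0(0) = a_0 = -3
y_1 = S_1(0) = a_1 = -4
y_2 = S_2(0) = a_2 = 2
y_3 = S_3(0) = a_3 = 3
y_4 = S_4(0) = a_4 = 1
y_5 = S_4(3) = -4
t_q=37/4 is in segment 4 (τ=9/4); S_4(τ)=-15537/5888

y_0=-3 y_1=-4 y_2=2 y_3=3 y_4=1 y_5=-4
S(37/4) = -15537/5888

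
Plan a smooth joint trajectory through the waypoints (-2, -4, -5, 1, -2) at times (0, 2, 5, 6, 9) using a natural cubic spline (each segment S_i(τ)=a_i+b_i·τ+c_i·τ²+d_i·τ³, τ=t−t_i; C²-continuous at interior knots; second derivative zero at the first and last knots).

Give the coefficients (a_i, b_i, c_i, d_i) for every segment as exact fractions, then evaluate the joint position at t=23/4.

  seg 0: a=-2 b=-148/279 c=0 d=-131/1116
  seg 1: a=-4 b=-541/279 c=-131/186 d=2075/5022
  seg 2: a=-5 b=2785/558 c=841/279 d=-373/186
  seg 3: a=1 b=1396/279 c=-1675/558 d=1675/5022
S(23/4) = -4847/11904

Δ: Δ0=-1, Δ1=-1/3, Δ2=6, Δ3=-1
row 1: diag=10, rhs=4; c'=3/10, d'=2/5
row 2: denom=8−3·3/10=71/10; d'=(38−3·2/5)/(71/10)=368/71
row 3: denom=8−1·10/71=558/71; d'=(-42−1·368/71)/(558/71)=-1675/279
back: M3=-1675/279
back: M2=368/71−10/71·-1675/279=1682/279
back: M1=2/5−3/10·1682/279=-131/93
M: M0=0, M1=-131/93, M2=1682/279, M3=-1675/279, M4=0
seg 0: a=-2, c=M0/2=0, d=(M1−M0)/(6·2)=-131/1116, b=Δ0−h0·(2M0+M1)/6=-148/279
seg 1: a=-4, c=M1/2=-131/186, d=(M2−M1)/(6·3)=2075/5022, b=Δ1−h1·(2M1+M2)/6=-541/279
seg 2: a=-5, c=M2/2=841/279, d=(M3−M2)/(6·1)=-373/186, b=Δ2−h2·(2M2+M3)/6=2785/558
seg 3: a=1, c=M3/2=-1675/558, d=(M4−M3)/(6·3)=1675/5022, b=Δ3−h3·(2M3+M4)/6=1396/279
t_q=23/4 → seg 2, τ=3/4; S=-5+2785/558·τ+841/279·τ²+-373/186·τ³=-4847/11904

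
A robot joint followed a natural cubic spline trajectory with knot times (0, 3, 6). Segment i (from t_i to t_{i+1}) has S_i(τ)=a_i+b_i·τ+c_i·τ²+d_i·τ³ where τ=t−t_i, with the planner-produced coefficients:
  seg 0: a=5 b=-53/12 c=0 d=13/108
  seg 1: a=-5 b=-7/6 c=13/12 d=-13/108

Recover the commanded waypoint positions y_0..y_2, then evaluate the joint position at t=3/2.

y_0 = S_0(0) = a_0 = 5
y_1 = S_1(0) = a_1 = -5
y_2 = S_1(3) = -2
t_q=3/2 is in segment 0 (τ=3/2); S_0(τ)=-39/32

y_0=5 y_1=-5 y_2=-2
S(3/2) = -39/32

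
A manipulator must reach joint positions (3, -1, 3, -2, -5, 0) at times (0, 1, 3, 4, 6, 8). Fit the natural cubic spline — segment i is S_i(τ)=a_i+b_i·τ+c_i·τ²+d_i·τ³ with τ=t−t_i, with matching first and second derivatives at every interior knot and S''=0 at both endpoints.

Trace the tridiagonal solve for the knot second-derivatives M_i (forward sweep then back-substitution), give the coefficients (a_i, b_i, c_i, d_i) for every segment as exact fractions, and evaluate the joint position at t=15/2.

  seg 0: a=3 b=-477/85 c=0 d=137/85
  seg 1: a=-1 b=-66/85 c=411/85 d=-293/170
  seg 2: a=3 b=-36/17 c=-468/85 d=223/85
  seg 3: a=-2 b=-447/85 c=201/85 d=-33/136
  seg 4: a=-5 b=219/170 c=309/340 d=-103/680
S(15/2) = -1669/1088

Δ: Δ0=-4, Δ1=2, Δ2=-5, Δ3=-3/2, Δ4=5/2
row 1: diag=6, rhs=36; c'=1/3, d'=6
row 2: denom=6−2·1/3=16/3; d'=(-42−2·6)/(16/3)=-81/8
row 3: denom=6−1·3/16=93/16; d'=(21−1·-81/8)/(93/16)=166/31
row 4: denom=8−2·32/93=680/93; d'=(24−2·166/31)/(680/93)=309/170
back: M4=309/170
back: M3=166/31−32/93·309/170=402/85
back: M2=-81/8−3/16·402/85=-936/85
back: M1=6−1/3·-936/85=822/85
M: M0=0, M1=822/85, M2=-936/85, M3=402/85, M4=309/170, M5=0
seg 0: a=3, c=M0/2=0, d=(M1−M0)/(6·1)=137/85, b=Δ0−h0·(2M0+M1)/6=-477/85
seg 1: a=-1, c=M1/2=411/85, d=(M2−M1)/(6·2)=-293/170, b=Δ1−h1·(2M1+M2)/6=-66/85
seg 2: a=3, c=M2/2=-468/85, d=(M3−M2)/(6·1)=223/85, b=Δ2−h2·(2M2+M3)/6=-36/17
seg 3: a=-2, c=M3/2=201/85, d=(M4−M3)/(6·2)=-33/136, b=Δ3−h3·(2M3+M4)/6=-447/85
seg 4: a=-5, c=M4/2=309/340, d=(M5−M4)/(6·2)=-103/680, b=Δ4−h4·(2M4+M5)/6=219/170
t_q=15/2 → seg 4, τ=3/2; S=-5+219/170·τ+309/340·τ²+-103/680·τ³=-1669/1088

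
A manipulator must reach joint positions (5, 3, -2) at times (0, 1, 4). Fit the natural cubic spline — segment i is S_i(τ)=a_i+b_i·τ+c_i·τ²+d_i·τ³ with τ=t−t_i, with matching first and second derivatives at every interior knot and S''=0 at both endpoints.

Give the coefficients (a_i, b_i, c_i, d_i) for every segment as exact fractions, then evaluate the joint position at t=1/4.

  seg 0: a=5 b=-49/24 c=0 d=1/24
  seg 1: a=3 b=-23/12 c=1/8 d=-1/72
S(1/4) = 2299/512

Δ: Δ0=-2, Δ1=-5/3
row 1: diag=8, rhs=2; c'=3/8, d'=1/4
back: M1=1/4
M: M0=0, M1=1/4, M2=0
seg 0: a=5, c=M0/2=0, d=(M1−M0)/(6·1)=1/24, b=Δ0−h0·(2M0+M1)/6=-49/24
seg 1: a=3, c=M1/2=1/8, d=(M2−M1)/(6·3)=-1/72, b=Δ1−h1·(2M1+M2)/6=-23/12
t_q=1/4 → seg 0, τ=1/4; S=5+-49/24·τ+0·τ²+1/24·τ³=2299/512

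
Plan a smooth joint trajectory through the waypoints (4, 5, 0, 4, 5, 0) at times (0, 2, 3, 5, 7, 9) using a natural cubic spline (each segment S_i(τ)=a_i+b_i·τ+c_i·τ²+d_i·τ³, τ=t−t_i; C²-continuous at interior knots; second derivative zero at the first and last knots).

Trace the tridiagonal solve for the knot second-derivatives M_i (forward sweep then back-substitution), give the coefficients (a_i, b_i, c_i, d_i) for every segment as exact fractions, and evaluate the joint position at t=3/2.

Δ: Δ0=1/2, Δ1=-5, Δ2=2, Δ3=1/2, Δ4=-5/2
row 1: diag=6, rhs=-33; c'=1/6, d'=-11/2
row 2: denom=6−1·1/6=35/6; d'=(42−1·-11/2)/(35/6)=57/7
row 3: denom=8−2·12/35=256/35; d'=(-9−2·57/7)/(256/35)=-885/256
row 4: denom=8−2·35/128=477/64; d'=(-18−2·-885/256)/(477/64)=-473/318
back: M4=-473/318
back: M3=-885/256−35/128·-473/318=-485/159
back: M2=57/7−12/35·-485/159=487/53
back: M1=-11/2−1/6·487/53=-1118/159
M: M0=0, M1=-1118/159, M2=487/53, M3=-485/159, M4=-473/318, M5=0
seg 0: a=4, c=M0/2=0, d=(M1−M0)/(6·2)=-559/954, b=Δ0−h0·(2M0+M1)/6=2713/954
seg 1: a=5, c=M1/2=-559/159, d=(M2−M1)/(6·1)=2579/954, b=Δ1−h1·(2M1+M2)/6=-3995/954
seg 2: a=0, c=M2/2=487/106, d=(M3−M2)/(6·2)=-973/954, b=Δ2−h2·(2M2+M3)/6=-1483/477
seg 3: a=4, c=M3/2=-485/318, d=(M4−M3)/(6·2)=497/3816, b=Δ3−h3·(2M3+M4)/6=1445/477
seg 4: a=5, c=M4/2=-473/636, d=(M5−M4)/(6·2)=473/3816, b=Δ4−h4·(2M4+M5)/6=-1439/954
t_q=3/2 → seg 0, τ=3/2; S=4+2713/954·τ+0·τ²+-559/954·τ³=15997/2544

  seg 0: a=4 b=2713/954 c=0 d=-559/954
  seg 1: a=5 b=-3995/954 c=-559/159 d=2579/954
  seg 2: a=0 b=-1483/477 c=487/106 d=-973/954
  seg 3: a=4 b=1445/477 c=-485/318 d=497/3816
  seg 4: a=5 b=-1439/954 c=-473/636 d=473/3816
S(3/2) = 15997/2544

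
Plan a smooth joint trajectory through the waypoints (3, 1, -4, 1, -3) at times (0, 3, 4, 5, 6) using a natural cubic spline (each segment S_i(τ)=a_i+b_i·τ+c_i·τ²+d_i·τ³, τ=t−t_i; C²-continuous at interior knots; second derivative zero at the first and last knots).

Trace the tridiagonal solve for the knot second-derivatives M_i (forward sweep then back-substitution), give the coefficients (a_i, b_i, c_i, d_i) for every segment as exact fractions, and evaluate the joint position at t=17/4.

  seg 0: a=3 b=397/174 c=0 d=-19/58
  seg 1: a=1 b=-571/87 c=-171/58 d=785/174
  seg 2: a=-4 b=187/174 c=307/29 d=-1159/174
  seg 3: a=1 b=197/87 c=-545/58 d=545/174
S(17/4) = -11781/3712

Δ: Δ0=-2/3, Δ1=-5, Δ2=5, Δ3=-4
row 1: diag=8, rhs=-26; c'=1/8, d'=-13/4
row 2: denom=4−1·1/8=31/8; d'=(60−1·-13/4)/(31/8)=506/31
row 3: denom=4−1·8/31=116/31; d'=(-54−1·506/31)/(116/31)=-545/29
back: M3=-545/29
back: M2=506/31−8/31·-545/29=614/29
back: M1=-13/4−1/8·614/29=-171/29
M: M0=0, M1=-171/29, M2=614/29, M3=-545/29, M4=0
seg 0: a=3, c=M0/2=0, d=(M1−M0)/(6·3)=-19/58, b=Δ0−h0·(2M0+M1)/6=397/174
seg 1: a=1, c=M1/2=-171/58, d=(M2−M1)/(6·1)=785/174, b=Δ1−h1·(2M1+M2)/6=-571/87
seg 2: a=-4, c=M2/2=307/29, d=(M3−M2)/(6·1)=-1159/174, b=Δ2−h2·(2M2+M3)/6=187/174
seg 3: a=1, c=M3/2=-545/58, d=(M4−M3)/(6·1)=545/174, b=Δ3−h3·(2M3+M4)/6=197/87
t_q=17/4 → seg 2, τ=1/4; S=-4+187/174·τ+307/29·τ²+-1159/174·τ³=-11781/3712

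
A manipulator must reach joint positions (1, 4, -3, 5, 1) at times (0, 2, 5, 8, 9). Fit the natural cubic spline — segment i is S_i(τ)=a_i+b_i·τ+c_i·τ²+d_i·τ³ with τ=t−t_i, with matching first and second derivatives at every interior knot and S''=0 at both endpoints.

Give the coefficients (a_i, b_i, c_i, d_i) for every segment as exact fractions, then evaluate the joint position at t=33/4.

Δ: Δ0=3/2, Δ1=-7/3, Δ2=8/3, Δ3=-4
row 1: diag=10, rhs=-23; c'=3/10, d'=-23/10
row 2: denom=12−3·3/10=111/10; d'=(30−3·-23/10)/(111/10)=123/37
row 3: denom=8−3·10/37=266/37; d'=(-40−3·123/37)/(266/37)=-1849/266
back: M3=-1849/266
back: M2=123/37−10/37·-1849/266=692/133
back: M1=-23/10−3/10·692/133=-1027/266
M: M0=0, M1=-1027/266, M2=692/133, M3=-1849/266, M4=0
seg 0: a=1, c=M0/2=0, d=(M1−M0)/(6·2)=-1027/3192, b=Δ0−h0·(2M0+M1)/6=1112/399
seg 1: a=4, c=M1/2=-1027/532, d=(M2−M1)/(6·3)=2411/4788, b=Δ1−h1·(2M1+M2)/6=-857/798
seg 2: a=-3, c=M2/2=346/133, d=(M3−M2)/(6·3)=-3233/4788, b=Δ2−h2·(2M2+M3)/6=1499/1596
seg 3: a=5, c=M3/2=-1849/532, d=(M4−M3)/(6·1)=1849/1596, b=Δ3−h3·(2M3+M4)/6=-1343/798
t_q=33/4 → seg 3, τ=1/4; S=5+-1343/798·τ+-1849/532·τ²+1849/1596·τ³=21305/4864

  seg 0: a=1 b=1112/399 c=0 d=-1027/3192
  seg 1: a=4 b=-857/798 c=-1027/532 d=2411/4788
  seg 2: a=-3 b=1499/1596 c=346/133 d=-3233/4788
  seg 3: a=5 b=-1343/798 c=-1849/532 d=1849/1596
S(33/4) = 21305/4864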